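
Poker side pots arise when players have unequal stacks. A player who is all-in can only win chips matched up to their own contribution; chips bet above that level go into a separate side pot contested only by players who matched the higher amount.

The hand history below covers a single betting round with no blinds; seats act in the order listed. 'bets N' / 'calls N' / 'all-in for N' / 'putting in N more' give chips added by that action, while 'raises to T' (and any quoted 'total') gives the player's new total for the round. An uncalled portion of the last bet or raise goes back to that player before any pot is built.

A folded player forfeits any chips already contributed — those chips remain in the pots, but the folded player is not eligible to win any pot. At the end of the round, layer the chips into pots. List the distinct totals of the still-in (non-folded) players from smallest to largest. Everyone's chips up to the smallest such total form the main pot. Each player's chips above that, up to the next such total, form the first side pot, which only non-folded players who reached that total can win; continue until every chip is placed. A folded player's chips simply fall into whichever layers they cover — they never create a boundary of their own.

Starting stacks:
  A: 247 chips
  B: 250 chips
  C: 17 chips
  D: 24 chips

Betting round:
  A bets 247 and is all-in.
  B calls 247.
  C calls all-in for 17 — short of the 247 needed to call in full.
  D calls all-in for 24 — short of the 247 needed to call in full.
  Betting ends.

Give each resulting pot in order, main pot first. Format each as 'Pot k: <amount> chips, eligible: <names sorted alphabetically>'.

Contributions: A=247, B=247, C=17, D=24
Pot levels (distinct totals of non-folded players): 17, 24, 247
Layer 1-17: 17 each from A, B, C, D = 17*4 = 68 chips; eligible A, B, C, D
Layer 18-24: 7 each from A, B, D = 7*3 = 21 chips; eligible A, B, D
Layer 25-247: 223 each from A, B = 223*2 = 446 chips; eligible A, B

Pot 1: 68 chips, eligible: A, B, C, D
Pot 2: 21 chips, eligible: A, B, D
Pot 3: 446 chips, eligible: A, B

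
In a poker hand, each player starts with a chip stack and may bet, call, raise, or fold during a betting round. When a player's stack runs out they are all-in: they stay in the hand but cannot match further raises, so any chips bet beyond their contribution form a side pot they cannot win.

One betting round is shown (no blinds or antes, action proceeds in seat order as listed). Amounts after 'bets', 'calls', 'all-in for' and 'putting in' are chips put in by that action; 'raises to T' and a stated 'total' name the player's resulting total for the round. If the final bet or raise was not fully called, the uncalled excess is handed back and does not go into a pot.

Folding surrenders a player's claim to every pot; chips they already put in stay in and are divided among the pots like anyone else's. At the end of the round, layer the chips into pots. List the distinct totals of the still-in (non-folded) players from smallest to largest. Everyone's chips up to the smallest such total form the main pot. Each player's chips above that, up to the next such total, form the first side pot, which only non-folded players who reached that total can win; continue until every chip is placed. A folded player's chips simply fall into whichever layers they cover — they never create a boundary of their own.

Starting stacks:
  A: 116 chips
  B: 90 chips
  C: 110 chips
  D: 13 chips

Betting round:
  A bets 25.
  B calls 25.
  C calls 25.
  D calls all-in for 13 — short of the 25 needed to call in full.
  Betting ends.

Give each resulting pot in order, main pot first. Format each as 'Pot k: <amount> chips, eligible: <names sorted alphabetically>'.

Pot 1: 52 chips, eligible: A, B, C, D
Pot 2: 36 chips, eligible: A, B, C

Derivation:
Contributions: A=25, B=25, C=25, D=13
Pot levels (distinct totals of non-folded players): 13, 25
Layer 1-13: 13 each from A, B, C, D = 13*4 = 52 chips; eligible A, B, C, D
Layer 14-25: 12 each from A, B, C = 12*3 = 36 chips; eligible A, B, C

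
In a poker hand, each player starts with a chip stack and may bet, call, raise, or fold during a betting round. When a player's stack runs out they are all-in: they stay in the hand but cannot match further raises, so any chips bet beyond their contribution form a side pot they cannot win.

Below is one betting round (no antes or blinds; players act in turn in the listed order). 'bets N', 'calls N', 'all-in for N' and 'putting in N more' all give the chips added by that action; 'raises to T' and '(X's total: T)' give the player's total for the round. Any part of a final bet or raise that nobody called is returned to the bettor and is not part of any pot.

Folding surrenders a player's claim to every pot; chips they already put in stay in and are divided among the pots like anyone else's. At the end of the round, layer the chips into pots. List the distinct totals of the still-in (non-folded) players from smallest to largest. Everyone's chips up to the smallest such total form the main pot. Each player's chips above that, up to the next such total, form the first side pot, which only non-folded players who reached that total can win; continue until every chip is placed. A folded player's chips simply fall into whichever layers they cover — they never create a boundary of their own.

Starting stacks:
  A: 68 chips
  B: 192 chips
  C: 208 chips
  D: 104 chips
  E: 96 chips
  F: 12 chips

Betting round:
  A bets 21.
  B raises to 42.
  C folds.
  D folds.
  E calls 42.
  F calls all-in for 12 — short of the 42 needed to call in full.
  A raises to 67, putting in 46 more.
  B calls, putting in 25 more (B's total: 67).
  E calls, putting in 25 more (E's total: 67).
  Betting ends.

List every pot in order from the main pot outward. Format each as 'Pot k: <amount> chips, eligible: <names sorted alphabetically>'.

Pot 1: 48 chips, eligible: A, B, E, F
Pot 2: 165 chips, eligible: A, B, E

Derivation:
Contributions: A=67, B=67, E=67, F=12
Folded: C, D
Pot levels (distinct totals of non-folded players): 12, 67
Layer 1-12: 12 each from A, B, E, F = 12*4 = 48 chips; eligible A, B, E, F
Layer 13-67: 55 each from A, B, E = 55*3 = 165 chips; eligible A, B, E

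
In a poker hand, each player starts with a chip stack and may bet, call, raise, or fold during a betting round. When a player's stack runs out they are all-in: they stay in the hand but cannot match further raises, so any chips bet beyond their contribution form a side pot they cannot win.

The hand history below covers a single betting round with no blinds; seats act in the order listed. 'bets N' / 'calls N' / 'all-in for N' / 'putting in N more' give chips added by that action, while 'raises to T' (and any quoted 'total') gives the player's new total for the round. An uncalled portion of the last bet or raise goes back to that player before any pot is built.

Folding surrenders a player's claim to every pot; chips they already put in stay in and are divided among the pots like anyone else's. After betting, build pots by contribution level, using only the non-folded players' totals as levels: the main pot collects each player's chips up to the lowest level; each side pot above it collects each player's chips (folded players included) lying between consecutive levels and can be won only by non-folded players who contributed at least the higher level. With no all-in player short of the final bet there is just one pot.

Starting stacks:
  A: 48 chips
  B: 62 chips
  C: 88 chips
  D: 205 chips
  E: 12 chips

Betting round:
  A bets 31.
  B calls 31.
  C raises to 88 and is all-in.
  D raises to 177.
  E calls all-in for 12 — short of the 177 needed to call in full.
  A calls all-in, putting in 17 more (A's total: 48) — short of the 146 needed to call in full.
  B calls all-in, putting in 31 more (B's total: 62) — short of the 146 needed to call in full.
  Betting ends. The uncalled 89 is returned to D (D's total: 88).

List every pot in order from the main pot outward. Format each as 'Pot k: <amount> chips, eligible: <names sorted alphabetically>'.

Contributions (after 89 returned to D): A=48, B=62, C=88, D=88, E=12
Pot levels (distinct totals of non-folded players): 12, 48, 62, 88
Layer 1-12: 12 each from A, B, C, D, E = 12*5 = 60 chips; eligible A, B, C, D, E
Layer 13-48: 36 each from A, B, C, D = 36*4 = 144 chips; eligible A, B, C, D
Layer 49-62: 14 each from B, C, D = 14*3 = 42 chips; eligible B, C, D
Layer 63-88: 26 each from C, D = 26*2 = 52 chips; eligible C, D

Pot 1: 60 chips, eligible: A, B, C, D, E
Pot 2: 144 chips, eligible: A, B, C, D
Pot 3: 42 chips, eligible: B, C, D
Pot 4: 52 chips, eligible: C, D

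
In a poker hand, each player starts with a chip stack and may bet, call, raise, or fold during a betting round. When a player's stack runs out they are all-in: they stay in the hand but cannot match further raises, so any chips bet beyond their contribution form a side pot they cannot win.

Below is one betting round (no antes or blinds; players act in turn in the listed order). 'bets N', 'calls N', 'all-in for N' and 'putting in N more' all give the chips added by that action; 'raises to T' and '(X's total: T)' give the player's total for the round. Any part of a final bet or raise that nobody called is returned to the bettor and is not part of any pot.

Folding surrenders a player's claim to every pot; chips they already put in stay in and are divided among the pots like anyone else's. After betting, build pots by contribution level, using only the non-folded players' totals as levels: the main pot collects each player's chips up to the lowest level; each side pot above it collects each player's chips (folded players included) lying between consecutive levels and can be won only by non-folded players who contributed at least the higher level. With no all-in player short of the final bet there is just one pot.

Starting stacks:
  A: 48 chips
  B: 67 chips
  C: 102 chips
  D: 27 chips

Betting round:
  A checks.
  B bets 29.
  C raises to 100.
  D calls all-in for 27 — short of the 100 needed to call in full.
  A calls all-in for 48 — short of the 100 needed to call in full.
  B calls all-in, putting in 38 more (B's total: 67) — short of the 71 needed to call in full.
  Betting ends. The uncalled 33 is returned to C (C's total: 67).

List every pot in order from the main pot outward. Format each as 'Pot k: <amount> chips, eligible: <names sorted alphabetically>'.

Pot 1: 108 chips, eligible: A, B, C, D
Pot 2: 63 chips, eligible: A, B, C
Pot 3: 38 chips, eligible: B, C

Derivation:
Contributions (after 33 returned to C): A=48, B=67, C=67, D=27
Pot levels (distinct totals of non-folded players): 27, 48, 67
Layer 1-27: 27 each from A, B, C, D = 27*4 = 108 chips; eligible A, B, C, D
Layer 28-48: 21 each from A, B, C = 21*3 = 63 chips; eligible A, B, C
Layer 49-67: 19 each from B, C = 19*2 = 38 chips; eligible B, C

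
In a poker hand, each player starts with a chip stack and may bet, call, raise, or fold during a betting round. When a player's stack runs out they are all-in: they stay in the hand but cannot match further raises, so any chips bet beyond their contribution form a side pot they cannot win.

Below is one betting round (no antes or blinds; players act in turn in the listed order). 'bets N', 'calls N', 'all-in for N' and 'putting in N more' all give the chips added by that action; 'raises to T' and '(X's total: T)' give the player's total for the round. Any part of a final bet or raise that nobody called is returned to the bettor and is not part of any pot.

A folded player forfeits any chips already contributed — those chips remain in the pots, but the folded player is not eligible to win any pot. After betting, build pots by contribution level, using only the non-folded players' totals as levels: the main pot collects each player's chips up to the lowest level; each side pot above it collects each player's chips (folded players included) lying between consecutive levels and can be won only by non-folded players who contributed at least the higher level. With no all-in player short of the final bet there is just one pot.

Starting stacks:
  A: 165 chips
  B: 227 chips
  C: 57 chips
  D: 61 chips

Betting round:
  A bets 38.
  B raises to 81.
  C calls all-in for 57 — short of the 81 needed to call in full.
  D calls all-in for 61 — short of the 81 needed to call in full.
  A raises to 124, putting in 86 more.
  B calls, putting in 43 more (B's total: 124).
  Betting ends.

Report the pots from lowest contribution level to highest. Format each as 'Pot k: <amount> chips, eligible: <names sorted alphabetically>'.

Pot 1: 228 chips, eligible: A, B, C, D
Pot 2: 12 chips, eligible: A, B, D
Pot 3: 126 chips, eligible: A, B

Derivation:
Contributions: A=124, B=124, C=57, D=61
Pot levels (distinct totals of non-folded players): 57, 61, 124
Layer 1-57: 57 each from A, B, C, D = 57*4 = 228 chips; eligible A, B, C, D
Layer 58-61: 4 each from A, B, D = 4*3 = 12 chips; eligible A, B, D
Layer 62-124: 63 each from A, B = 63*2 = 126 chips; eligible A, B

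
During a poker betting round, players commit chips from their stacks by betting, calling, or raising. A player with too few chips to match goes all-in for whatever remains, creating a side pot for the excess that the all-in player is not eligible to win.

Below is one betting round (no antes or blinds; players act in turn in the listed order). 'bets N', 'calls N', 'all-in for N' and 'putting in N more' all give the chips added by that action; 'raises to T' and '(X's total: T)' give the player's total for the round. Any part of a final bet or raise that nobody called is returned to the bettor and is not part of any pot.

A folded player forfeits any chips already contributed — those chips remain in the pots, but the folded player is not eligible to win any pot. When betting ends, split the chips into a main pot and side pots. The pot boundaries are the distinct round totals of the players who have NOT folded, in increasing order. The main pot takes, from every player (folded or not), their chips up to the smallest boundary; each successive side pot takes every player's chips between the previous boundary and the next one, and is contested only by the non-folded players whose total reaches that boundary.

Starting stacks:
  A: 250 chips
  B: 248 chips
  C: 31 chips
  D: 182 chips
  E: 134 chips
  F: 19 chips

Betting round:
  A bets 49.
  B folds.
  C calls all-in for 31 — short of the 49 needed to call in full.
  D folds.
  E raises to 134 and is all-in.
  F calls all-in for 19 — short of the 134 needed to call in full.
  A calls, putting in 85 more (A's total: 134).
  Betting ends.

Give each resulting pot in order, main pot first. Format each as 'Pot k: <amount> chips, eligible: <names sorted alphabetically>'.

Contributions: A=134, C=31, E=134, F=19
Folded: B, D
Pot levels (distinct totals of non-folded players): 19, 31, 134
Layer 1-19: 19 each from A, C, E, F = 19*4 = 76 chips; eligible A, C, E, F
Layer 20-31: 12 each from A, C, E = 12*3 = 36 chips; eligible A, C, E
Layer 32-134: 103 each from A, E = 103*2 = 206 chips; eligible A, E

Pot 1: 76 chips, eligible: A, C, E, F
Pot 2: 36 chips, eligible: A, C, E
Pot 3: 206 chips, eligible: A, E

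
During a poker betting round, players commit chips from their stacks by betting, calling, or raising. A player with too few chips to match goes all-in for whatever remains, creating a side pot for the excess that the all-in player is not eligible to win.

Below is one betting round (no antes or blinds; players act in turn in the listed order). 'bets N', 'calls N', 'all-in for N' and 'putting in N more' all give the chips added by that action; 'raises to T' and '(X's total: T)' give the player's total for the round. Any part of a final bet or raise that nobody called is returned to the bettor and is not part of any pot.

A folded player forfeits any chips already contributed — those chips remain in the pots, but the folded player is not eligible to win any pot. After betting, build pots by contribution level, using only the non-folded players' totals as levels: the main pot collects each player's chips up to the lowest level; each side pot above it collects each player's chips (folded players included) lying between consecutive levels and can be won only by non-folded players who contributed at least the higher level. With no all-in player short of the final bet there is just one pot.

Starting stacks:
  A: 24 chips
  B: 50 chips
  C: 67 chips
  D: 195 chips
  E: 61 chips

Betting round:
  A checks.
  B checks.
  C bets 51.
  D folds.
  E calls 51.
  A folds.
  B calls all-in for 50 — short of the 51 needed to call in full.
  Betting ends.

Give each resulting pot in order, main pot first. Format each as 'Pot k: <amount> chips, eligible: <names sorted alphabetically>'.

Pot 1: 150 chips, eligible: B, C, E
Pot 2: 2 chips, eligible: C, E

Derivation:
Contributions: B=50, C=51, E=51
Folded: A, D
Pot levels (distinct totals of non-folded players): 50, 51
Layer 1-50: 50 each from B, C, E = 50*3 = 150 chips; eligible B, C, E
Layer 51-51: 1 each from C, E = 1*2 = 2 chips; eligible C, E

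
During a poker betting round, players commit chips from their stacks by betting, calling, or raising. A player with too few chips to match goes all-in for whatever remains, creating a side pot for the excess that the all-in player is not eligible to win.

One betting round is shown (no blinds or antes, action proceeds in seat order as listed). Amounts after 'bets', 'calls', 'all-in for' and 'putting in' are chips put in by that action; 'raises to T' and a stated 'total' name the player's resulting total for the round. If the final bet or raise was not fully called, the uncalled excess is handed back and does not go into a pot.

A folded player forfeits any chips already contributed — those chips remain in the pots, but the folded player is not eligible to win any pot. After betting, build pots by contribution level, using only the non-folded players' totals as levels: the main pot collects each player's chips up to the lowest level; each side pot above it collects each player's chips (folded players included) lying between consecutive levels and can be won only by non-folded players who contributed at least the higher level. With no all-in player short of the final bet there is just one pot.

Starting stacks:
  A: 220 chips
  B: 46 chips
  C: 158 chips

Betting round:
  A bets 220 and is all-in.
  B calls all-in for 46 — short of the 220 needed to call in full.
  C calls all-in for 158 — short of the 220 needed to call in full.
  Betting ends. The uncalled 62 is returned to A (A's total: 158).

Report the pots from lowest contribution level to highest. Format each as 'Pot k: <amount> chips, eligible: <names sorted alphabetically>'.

Pot 1: 138 chips, eligible: A, B, C
Pot 2: 224 chips, eligible: A, C

Derivation:
Contributions (after 62 returned to A): A=158, B=46, C=158
Pot levels (distinct totals of non-folded players): 46, 158
Layer 1-46: 46 each from A, B, C = 46*3 = 138 chips; eligible A, B, C
Layer 47-158: 112 each from A, C = 112*2 = 224 chips; eligible A, C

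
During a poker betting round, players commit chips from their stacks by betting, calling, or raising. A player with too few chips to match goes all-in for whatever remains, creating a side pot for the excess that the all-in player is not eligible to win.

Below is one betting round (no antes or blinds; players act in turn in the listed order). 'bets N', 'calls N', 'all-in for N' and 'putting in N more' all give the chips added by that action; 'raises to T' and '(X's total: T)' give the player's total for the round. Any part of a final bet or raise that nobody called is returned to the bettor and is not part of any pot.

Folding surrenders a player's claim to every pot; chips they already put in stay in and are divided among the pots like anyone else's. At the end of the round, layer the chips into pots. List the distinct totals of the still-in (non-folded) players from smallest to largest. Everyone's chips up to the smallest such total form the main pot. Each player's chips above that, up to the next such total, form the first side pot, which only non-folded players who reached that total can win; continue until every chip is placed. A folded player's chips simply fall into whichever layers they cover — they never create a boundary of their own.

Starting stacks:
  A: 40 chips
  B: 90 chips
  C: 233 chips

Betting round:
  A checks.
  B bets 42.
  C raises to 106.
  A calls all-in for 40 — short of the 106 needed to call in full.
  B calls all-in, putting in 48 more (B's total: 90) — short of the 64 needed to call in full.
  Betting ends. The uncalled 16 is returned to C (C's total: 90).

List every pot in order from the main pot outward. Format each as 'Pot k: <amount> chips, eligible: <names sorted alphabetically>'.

Contributions (after 16 returned to C): A=40, B=90, C=90
Pot levels (distinct totals of non-folded players): 40, 90
Layer 1-40: 40 each from A, B, C = 40*3 = 120 chips; eligible A, B, C
Layer 41-90: 50 each from B, C = 50*2 = 100 chips; eligible B, C

Pot 1: 120 chips, eligible: A, B, C
Pot 2: 100 chips, eligible: B, C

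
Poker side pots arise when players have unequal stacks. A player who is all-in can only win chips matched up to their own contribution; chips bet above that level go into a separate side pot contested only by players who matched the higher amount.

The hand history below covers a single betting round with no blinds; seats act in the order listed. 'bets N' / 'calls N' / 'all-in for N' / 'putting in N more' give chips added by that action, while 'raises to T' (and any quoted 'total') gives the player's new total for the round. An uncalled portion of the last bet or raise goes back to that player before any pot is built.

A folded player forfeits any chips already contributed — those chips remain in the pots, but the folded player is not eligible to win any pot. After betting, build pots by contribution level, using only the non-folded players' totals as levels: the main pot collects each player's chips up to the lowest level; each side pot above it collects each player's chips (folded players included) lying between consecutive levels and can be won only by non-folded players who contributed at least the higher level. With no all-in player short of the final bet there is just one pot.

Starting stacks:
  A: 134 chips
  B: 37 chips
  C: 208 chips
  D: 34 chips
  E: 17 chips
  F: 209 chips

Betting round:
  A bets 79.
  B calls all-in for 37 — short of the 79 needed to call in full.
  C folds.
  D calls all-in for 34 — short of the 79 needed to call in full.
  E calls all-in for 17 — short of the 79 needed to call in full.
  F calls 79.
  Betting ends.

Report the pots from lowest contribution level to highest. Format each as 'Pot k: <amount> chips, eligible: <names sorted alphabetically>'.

Contributions: A=79, B=37, D=34, E=17, F=79
Folded: C
Pot levels (distinct totals of non-folded players): 17, 34, 37, 79
Layer 1-17: 17 each from A, B, D, E, F = 17*5 = 85 chips; eligible A, B, D, E, F
Layer 18-34: 17 each from A, B, D, F = 17*4 = 68 chips; eligible A, B, D, F
Layer 35-37: 3 each from A, B, F = 3*3 = 9 chips; eligible A, B, F
Layer 38-79: 42 each from A, F = 42*2 = 84 chips; eligible A, F

Pot 1: 85 chips, eligible: A, B, D, E, F
Pot 2: 68 chips, eligible: A, B, D, F
Pot 3: 9 chips, eligible: A, B, F
Pot 4: 84 chips, eligible: A, F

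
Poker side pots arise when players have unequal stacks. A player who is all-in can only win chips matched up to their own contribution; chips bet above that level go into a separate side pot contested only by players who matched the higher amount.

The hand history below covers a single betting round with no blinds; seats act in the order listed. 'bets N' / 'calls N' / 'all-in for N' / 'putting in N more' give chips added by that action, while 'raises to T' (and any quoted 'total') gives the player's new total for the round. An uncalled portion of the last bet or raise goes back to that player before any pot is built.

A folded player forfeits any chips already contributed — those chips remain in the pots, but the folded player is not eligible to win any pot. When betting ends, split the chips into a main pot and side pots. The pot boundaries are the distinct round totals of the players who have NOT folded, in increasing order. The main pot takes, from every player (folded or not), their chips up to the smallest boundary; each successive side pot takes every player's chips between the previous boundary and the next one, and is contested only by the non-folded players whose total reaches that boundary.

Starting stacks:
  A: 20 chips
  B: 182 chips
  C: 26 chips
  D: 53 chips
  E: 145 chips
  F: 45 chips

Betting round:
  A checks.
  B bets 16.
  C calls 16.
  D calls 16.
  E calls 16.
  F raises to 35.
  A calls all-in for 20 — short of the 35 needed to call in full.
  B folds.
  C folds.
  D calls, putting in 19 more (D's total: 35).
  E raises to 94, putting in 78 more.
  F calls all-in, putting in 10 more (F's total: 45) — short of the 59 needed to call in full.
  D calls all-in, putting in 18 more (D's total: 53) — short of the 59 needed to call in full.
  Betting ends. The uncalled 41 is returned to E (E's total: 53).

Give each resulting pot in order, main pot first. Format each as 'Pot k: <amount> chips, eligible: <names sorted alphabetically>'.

Pot 1: 112 chips, eligible: A, D, E, F
Pot 2: 75 chips, eligible: D, E, F
Pot 3: 16 chips, eligible: D, E

Derivation:
Contributions (after 41 returned to E): A=20, B=16, C=16, D=53, E=53, F=45
Folded: B, C
Pot levels (distinct totals of non-folded players): 20, 45, 53
Layer 1-20: A 20 + B 16 + C 16 + D 20 + E 20 + F 20 = 112 chips; eligible A, D, E, F
Layer 21-45: 25 each from D, E, F = 25*3 = 75 chips; eligible D, E, F
Layer 46-53: 8 each from D, E = 8*2 = 16 chips; eligible D, E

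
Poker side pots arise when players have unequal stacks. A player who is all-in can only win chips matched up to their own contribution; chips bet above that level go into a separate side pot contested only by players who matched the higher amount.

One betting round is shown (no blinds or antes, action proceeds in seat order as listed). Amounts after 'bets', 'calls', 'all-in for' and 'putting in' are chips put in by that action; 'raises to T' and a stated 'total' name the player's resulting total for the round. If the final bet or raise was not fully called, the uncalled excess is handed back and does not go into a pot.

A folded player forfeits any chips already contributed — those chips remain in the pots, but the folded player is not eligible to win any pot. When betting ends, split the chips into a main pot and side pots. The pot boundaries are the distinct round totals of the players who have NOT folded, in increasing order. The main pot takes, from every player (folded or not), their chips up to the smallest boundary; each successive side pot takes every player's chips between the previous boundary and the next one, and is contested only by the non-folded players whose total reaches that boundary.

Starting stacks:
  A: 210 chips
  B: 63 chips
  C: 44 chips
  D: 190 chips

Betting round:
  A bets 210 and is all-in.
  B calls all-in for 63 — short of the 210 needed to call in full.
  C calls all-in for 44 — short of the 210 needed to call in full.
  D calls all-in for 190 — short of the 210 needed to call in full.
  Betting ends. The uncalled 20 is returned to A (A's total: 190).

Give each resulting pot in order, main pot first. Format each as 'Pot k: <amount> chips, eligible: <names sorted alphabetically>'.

Contributions (after 20 returned to A): A=190, B=63, C=44, D=190
Pot levels (distinct totals of non-folded players): 44, 63, 190
Layer 1-44: 44 each from A, B, C, D = 44*4 = 176 chips; eligible A, B, C, D
Layer 45-63: 19 each from A, B, D = 19*3 = 57 chips; eligible A, B, D
Layer 64-190: 127 each from A, D = 127*2 = 254 chips; eligible A, D

Pot 1: 176 chips, eligible: A, B, C, D
Pot 2: 57 chips, eligible: A, B, D
Pot 3: 254 chips, eligible: A, D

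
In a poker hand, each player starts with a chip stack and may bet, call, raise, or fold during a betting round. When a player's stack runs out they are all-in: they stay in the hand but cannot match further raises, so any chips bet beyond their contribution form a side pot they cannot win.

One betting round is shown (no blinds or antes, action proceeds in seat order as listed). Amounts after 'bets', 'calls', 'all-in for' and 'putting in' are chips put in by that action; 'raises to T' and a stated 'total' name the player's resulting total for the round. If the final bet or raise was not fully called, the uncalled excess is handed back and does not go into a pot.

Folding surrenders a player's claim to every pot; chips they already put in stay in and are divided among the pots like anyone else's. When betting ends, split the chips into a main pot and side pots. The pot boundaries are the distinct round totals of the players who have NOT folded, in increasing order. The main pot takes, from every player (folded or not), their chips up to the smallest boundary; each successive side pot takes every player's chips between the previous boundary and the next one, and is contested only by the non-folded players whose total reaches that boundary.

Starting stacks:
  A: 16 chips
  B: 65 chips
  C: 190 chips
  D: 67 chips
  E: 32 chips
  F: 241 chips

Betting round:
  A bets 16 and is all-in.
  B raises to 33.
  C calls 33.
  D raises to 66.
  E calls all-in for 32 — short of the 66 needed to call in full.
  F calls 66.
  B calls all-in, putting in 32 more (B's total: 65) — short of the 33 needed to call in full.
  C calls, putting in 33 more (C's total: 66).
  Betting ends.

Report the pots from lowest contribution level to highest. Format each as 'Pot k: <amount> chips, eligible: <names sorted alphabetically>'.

Contributions: A=16, B=65, C=66, D=66, E=32, F=66
Pot levels (distinct totals of non-folded players): 16, 32, 65, 66
Layer 1-16: 16 each from A, B, C, D, E, F = 16*6 = 96 chips; eligible A, B, C, D, E, F
Layer 17-32: 16 each from B, C, D, E, F = 16*5 = 80 chips; eligible B, C, D, E, F
Layer 33-65: 33 each from B, C, D, F = 33*4 = 132 chips; eligible B, C, D, F
Layer 66-66: 1 each from C, D, F = 1*3 = 3 chips; eligible C, D, F

Pot 1: 96 chips, eligible: A, B, C, D, E, F
Pot 2: 80 chips, eligible: B, C, D, E, F
Pot 3: 132 chips, eligible: B, C, D, F
Pot 4: 3 chips, eligible: C, D, F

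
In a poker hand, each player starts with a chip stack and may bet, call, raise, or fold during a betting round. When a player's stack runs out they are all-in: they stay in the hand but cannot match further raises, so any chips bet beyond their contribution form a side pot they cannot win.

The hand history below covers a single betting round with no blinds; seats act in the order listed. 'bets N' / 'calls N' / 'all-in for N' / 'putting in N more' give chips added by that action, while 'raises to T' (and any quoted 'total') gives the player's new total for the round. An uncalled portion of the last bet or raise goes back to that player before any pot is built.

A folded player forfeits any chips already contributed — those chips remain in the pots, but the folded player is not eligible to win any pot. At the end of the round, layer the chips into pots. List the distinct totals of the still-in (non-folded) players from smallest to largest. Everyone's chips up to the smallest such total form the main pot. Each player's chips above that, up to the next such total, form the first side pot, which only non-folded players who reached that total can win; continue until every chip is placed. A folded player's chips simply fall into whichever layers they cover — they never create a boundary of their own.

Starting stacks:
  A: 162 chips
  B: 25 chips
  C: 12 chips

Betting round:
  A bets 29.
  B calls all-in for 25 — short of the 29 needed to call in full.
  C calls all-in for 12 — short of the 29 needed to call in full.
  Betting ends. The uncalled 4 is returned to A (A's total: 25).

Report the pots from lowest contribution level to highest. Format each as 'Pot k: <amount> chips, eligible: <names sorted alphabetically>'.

Contributions (after 4 returned to A): A=25, B=25, C=12
Pot levels (distinct totals of non-folded players): 12, 25
Layer 1-12: 12 each from A, B, C = 12*3 = 36 chips; eligible A, B, C
Layer 13-25: 13 each from A, B = 13*2 = 26 chips; eligible A, B

Pot 1: 36 chips, eligible: A, B, C
Pot 2: 26 chips, eligible: A, B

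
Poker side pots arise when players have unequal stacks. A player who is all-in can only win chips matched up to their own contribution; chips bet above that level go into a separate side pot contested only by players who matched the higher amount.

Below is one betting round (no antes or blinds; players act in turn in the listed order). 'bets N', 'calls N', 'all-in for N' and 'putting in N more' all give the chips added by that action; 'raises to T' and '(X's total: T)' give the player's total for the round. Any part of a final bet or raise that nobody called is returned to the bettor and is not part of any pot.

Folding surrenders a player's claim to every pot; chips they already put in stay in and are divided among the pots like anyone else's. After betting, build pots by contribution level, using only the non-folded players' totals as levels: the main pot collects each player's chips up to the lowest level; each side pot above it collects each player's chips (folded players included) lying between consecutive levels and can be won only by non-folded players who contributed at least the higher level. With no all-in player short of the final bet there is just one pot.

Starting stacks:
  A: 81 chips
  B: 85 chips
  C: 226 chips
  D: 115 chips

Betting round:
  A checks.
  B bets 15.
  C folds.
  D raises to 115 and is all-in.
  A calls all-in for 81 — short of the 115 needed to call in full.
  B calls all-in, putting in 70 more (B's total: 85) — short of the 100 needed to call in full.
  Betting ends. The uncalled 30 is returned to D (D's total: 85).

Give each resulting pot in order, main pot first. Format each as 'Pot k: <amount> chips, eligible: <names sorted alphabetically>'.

Contributions (after 30 returned to D): A=81, B=85, D=85
Folded: C
Pot levels (distinct totals of non-folded players): 81, 85
Layer 1-81: 81 each from A, B, D = 81*3 = 243 chips; eligible A, B, D
Layer 82-85: 4 each from B, D = 4*2 = 8 chips; eligible B, D

Pot 1: 243 chips, eligible: A, B, D
Pot 2: 8 chips, eligible: B, D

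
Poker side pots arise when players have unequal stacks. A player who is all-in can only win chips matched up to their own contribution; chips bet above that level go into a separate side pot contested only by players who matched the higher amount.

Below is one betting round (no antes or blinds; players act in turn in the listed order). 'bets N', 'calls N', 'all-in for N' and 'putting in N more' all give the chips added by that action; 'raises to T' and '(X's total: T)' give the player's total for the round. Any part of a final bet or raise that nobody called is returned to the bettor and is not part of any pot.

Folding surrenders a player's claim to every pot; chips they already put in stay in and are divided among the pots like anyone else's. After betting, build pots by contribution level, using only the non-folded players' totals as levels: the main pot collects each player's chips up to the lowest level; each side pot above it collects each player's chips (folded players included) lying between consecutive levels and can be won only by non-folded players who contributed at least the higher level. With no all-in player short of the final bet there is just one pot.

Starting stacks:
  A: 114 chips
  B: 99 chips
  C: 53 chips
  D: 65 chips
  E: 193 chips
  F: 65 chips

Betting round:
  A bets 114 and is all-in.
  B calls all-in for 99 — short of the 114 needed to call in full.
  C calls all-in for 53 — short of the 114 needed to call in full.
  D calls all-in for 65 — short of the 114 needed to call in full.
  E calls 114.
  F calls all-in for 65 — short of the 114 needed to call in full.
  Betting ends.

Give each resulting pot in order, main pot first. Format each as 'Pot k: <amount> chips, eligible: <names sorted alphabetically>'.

Contributions: A=114, B=99, C=53, D=65, E=114, F=65
Pot levels (distinct totals of non-folded players): 53, 65, 99, 114
Layer 1-53: 53 each from A, B, C, D, E, F = 53*6 = 318 chips; eligible A, B, C, D, E, F
Layer 54-65: 12 each from A, B, D, E, F = 12*5 = 60 chips; eligible A, B, D, E, F
Layer 66-99: 34 each from A, B, E = 34*3 = 102 chips; eligible A, B, E
Layer 100-114: 15 each from A, E = 15*2 = 30 chips; eligible A, E

Pot 1: 318 chips, eligible: A, B, C, D, E, F
Pot 2: 60 chips, eligible: A, B, D, E, F
Pot 3: 102 chips, eligible: A, B, E
Pot 4: 30 chips, eligible: A, E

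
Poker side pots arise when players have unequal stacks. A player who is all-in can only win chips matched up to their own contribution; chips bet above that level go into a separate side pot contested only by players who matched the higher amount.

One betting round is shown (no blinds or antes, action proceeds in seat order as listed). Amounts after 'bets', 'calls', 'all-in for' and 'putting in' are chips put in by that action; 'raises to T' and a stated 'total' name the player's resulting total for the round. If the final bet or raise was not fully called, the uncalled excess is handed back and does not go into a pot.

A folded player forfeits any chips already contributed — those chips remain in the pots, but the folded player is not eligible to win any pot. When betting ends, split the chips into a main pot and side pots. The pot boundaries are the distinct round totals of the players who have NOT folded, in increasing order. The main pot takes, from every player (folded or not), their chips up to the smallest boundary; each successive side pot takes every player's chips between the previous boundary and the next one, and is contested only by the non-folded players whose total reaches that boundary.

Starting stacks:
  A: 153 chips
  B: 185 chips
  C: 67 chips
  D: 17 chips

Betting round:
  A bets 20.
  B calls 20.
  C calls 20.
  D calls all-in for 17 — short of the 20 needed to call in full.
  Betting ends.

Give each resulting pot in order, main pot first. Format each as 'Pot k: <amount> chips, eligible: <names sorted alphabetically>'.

Pot 1: 68 chips, eligible: A, B, C, D
Pot 2: 9 chips, eligible: A, B, C

Derivation:
Contributions: A=20, B=20, C=20, D=17
Pot levels (distinct totals of non-folded players): 17, 20
Layer 1-17: 17 each from A, B, C, D = 17*4 = 68 chips; eligible A, B, C, D
Layer 18-20: 3 each from A, B, C = 3*3 = 9 chips; eligible A, B, C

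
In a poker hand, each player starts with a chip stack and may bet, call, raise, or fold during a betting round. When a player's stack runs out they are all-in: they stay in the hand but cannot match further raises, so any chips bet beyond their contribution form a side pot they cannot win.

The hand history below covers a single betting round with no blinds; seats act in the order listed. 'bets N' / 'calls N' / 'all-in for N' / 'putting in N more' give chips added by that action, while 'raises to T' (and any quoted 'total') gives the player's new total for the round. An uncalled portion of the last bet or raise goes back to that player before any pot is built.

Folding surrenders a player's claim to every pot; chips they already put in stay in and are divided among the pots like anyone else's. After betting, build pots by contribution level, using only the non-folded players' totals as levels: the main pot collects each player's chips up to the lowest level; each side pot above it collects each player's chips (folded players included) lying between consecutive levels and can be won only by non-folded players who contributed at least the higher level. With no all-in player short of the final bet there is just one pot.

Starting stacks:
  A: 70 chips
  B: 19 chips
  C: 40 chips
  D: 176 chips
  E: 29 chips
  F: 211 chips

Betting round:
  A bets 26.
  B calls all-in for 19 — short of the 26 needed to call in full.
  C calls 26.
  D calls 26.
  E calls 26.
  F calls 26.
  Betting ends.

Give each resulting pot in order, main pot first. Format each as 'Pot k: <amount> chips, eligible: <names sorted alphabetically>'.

Contributions: A=26, B=19, C=26, D=26, E=26, F=26
Pot levels (distinct totals of non-folded players): 19, 26
Layer 1-19: 19 each from A, B, C, D, E, F = 19*6 = 114 chips; eligible A, B, C, D, E, F
Layer 20-26: 7 each from A, C, D, E, F = 7*5 = 35 chips; eligible A, C, D, E, F

Pot 1: 114 chips, eligible: A, B, C, D, E, F
Pot 2: 35 chips, eligible: A, C, D, E, F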